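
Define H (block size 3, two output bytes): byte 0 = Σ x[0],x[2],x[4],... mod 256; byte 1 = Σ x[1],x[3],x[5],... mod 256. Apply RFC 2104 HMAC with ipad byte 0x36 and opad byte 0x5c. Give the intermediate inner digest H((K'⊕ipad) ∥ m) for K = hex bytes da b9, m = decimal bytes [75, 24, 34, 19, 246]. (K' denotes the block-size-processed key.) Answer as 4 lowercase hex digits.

4df2

Key hex bytes da b9 is 2 bytes ≤ B = 3; zero-pad to 3 bytes: K' = da b9 00.
K' ⊕ ipad = ec 8f 36.
Inner input = ec 8f 36 ∥ 4b 18 22 13 f6.
Inner hash: even-index sum = 333 mod 256 = 77; odd-index sum = 498 mod 256 = 242 → 4d f2.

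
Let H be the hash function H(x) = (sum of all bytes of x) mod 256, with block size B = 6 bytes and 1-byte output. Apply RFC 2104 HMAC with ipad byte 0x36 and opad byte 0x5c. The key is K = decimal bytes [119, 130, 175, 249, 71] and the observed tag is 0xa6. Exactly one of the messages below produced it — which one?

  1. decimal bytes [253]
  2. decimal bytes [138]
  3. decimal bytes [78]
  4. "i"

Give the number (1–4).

Key decimal bytes [119, 130, 175, 249, 71] = 77 82 af f9 47 is 5 bytes ≤ B = 6; zero-pad to 6 bytes: K' = 77 82 af f9 47 00.
K' ⊕ ipad = 41 b4 99 cf 71 36; K' ⊕ opad = 2b de f3 a5 1b 5c.
m1: inner = H(41 b4 99 cf 71 36 fd) = 01; tag = H(2b de f3 a5 1b 5c 01) = 19
m2: inner = H(41 b4 99 cf 71 36 8a) = 8e; tag = H(2b de f3 a5 1b 5c 8e) = a6 ← matches
m3: inner = H(41 b4 99 cf 71 36 4e) = 52; tag = H(2b de f3 a5 1b 5c 52) = 6a
m4: inner = H(41 b4 99 cf 71 36 69) = 6d; tag = H(2b de f3 a5 1b 5c 6d) = 85

2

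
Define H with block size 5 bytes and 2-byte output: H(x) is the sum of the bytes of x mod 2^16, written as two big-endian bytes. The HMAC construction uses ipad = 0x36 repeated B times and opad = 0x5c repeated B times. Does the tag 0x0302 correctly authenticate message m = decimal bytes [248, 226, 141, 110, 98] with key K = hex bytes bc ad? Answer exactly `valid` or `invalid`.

invalid

Key hex bytes bc ad is 2 bytes ≤ B = 5; zero-pad to 5 bytes: K' = bc ad 00 00 00.
K' ⊕ ipad = 8a 9b 36 36 36; K' ⊕ opad = e0 f1 5c 5c 5c.
Inner hash: sum = 138+155+54+54+54+248+226+141+110+98 = 1278 → 04 fe.
Outer hash (recomputed tag): sum = 224+241+92+92+92+4+254 = 999 → 03 e7.
Recomputed tag = 03e7; claimed = 0302 → mismatch.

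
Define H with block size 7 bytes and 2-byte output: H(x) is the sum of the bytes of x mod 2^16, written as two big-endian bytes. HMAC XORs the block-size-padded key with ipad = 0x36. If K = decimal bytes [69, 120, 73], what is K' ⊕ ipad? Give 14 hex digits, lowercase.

734e7f36363636

Key decimal bytes [69, 120, 73] = 45 78 49 is 3 bytes ≤ B = 7; zero-pad to 7 bytes: K' = 45 78 49 00 00 00 00.
XOR each byte with 0x36: 45⊕36=73, 78⊕36=4e, 49⊕36=7f, 00⊕36=36, 00⊕36=36, 00⊕36=36, 00⊕36=36.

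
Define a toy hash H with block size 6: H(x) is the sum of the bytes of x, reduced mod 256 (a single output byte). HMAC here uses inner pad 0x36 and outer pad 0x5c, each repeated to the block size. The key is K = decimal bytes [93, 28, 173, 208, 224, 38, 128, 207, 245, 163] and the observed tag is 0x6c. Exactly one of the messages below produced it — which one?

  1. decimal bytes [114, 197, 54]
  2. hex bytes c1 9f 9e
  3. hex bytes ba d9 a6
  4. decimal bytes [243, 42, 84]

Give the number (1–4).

2

Key decimal bytes [93, 28, 173, 208, 224, 38, 128, 207, 245, 163] = 5d 1c ad d0 e0 26 80 cf f5 a3 is 10 bytes > B = 6, so hash it first: H(key) = e3, then zero-pad to 6 bytes: K' = e3 00 00 00 00 00.
K' ⊕ ipad = d5 36 36 36 36 36; K' ⊕ opad = bf 5c 5c 5c 5c 5c.
m1: inner = H(d5 36 36 36 36 36 72 c5 36) = 50; tag = H(bf 5c 5c 5c 5c 5c 50) = db
m2: inner = H(d5 36 36 36 36 36 c1 9f 9e) = e1; tag = H(bf 5c 5c 5c 5c 5c e1) = 6c ← matches
m3: inner = H(d5 36 36 36 36 36 ba d9 a6) = 1c; tag = H(bf 5c 5c 5c 5c 5c 1c) = a7
m4: inner = H(d5 36 36 36 36 36 f3 2a 54) = 54; tag = H(bf 5c 5c 5c 5c 5c 54) = df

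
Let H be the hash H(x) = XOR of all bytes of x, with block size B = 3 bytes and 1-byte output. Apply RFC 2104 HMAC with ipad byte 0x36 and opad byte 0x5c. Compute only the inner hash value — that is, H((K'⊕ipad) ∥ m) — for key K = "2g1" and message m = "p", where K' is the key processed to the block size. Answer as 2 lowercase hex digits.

Key "2g1" = 32 67 31 is exactly B = 3 bytes: K' = 32 67 31.
K' ⊕ ipad = 04 51 07.
Inner input = 04 51 07 ∥ 70.
Inner hash: XOR 04⊕51⊕07⊕70 = 22.

22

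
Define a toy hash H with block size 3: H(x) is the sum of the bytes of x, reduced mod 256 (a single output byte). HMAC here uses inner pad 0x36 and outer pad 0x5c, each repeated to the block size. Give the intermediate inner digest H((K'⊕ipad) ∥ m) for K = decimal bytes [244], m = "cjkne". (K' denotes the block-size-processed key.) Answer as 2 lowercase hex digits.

Key decimal bytes [244] = f4 is 1 byte ≤ B = 3; zero-pad to 3 bytes: K' = f4 00 00.
K' ⊕ ipad = c2 36 36.
Inner input = c2 36 36 ∥ 63 6a 6b 6e 65.
Inner hash: sum = 194+54+54+99+106+107+110+101 = 825; mod 256 = 57 → 39.

39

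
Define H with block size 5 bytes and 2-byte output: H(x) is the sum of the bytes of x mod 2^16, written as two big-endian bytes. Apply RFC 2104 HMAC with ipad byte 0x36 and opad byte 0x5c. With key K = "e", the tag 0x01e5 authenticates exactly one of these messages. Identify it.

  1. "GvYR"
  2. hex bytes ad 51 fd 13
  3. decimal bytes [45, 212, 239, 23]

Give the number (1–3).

Key "e" = 65 is 1 byte ≤ B = 5; zero-pad to 5 bytes: K' = 65 00 00 00 00.
K' ⊕ ipad = 53 36 36 36 36; K' ⊕ opad = 39 5c 5c 5c 5c.
m1: inner = H(53 36 36 36 36 47 76 59 52) = 02 93; tag = H(39 5c 5c 5c 5c 02 93) = 023e
m2: inner = H(53 36 36 36 36 ad 51 fd 13) = 03 39; tag = H(39 5c 5c 5c 5c 03 39) = 01e5 ← matches
m3: inner = H(53 36 36 36 36 2d d4 ef 17) = 03 32; tag = H(39 5c 5c 5c 5c 03 32) = 01de

2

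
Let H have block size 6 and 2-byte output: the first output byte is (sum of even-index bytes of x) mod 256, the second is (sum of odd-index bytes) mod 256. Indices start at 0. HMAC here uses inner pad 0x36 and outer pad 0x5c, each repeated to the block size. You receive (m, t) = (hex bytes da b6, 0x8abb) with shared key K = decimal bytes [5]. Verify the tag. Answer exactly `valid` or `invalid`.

invalid

Key decimal bytes [5] = 05 is 1 byte ≤ B = 6; zero-pad to 6 bytes: K' = 05 00 00 00 00 00.
K' ⊕ ipad = 33 36 36 36 36 36; K' ⊕ opad = 59 5c 5c 5c 5c 5c.
Inner hash: even-index sum = 377 mod 256 = 121; odd-index sum = 344 mod 256 = 88 → 79 58.
Outer hash (recomputed tag): even-index sum = 394 mod 256 = 138; odd-index sum = 364 mod 256 = 108 → 8a 6c.
Recomputed tag = 8a6c; claimed = 8abb → mismatch.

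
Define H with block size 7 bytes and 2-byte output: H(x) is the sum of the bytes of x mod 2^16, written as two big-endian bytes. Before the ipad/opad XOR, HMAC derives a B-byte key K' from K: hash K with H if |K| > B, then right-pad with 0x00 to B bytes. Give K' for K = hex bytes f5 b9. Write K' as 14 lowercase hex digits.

Key hex bytes f5 b9 is 2 bytes ≤ B = 7; zero-pad to 7 bytes: K' = f5 b9 00 00 00 00 00.

f5b90000000000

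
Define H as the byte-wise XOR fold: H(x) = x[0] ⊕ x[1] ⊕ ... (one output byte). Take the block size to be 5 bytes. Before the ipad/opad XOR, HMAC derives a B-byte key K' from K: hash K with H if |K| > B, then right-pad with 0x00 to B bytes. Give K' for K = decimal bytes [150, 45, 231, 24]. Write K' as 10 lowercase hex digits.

962de71800

Key decimal bytes [150, 45, 231, 24] = 96 2d e7 18 is 4 bytes ≤ B = 5; zero-pad to 5 bytes: K' = 96 2d e7 18 00.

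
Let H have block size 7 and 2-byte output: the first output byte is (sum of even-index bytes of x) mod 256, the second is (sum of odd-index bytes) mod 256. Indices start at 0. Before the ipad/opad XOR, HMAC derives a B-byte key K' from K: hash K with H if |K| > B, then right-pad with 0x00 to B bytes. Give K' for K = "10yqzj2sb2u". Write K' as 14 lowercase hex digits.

2db00000000000

|K| = 11 > B = 7, so first hash the key.
H(K): even-index sum = 557 mod 256 = 45; odd-index sum = 432 mod 256 = 176 → 2d b0.
Zero-pad H(K) = 2d b0 to 7 bytes: K' = 2d b0 00 00 00 00 00.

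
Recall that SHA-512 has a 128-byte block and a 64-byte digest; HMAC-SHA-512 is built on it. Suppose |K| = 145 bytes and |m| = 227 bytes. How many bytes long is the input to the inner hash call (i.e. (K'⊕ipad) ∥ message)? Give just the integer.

355

Key is 145 > 128 bytes, so it is hashed to 64 bytes then zero-padded to 128: |K'| = 128.
Inner input = (K'⊕ipad) ∥ m → 128 + 227 = 355 bytes.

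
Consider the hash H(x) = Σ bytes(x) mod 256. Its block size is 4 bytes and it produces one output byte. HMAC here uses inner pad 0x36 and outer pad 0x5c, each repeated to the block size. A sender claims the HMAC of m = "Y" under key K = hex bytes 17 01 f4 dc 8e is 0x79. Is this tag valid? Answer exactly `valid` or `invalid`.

valid

Key hex bytes 17 01 f4 dc 8e is 5 bytes > B = 4, so hash it first: H(key) = 76, then zero-pad to 4 bytes: K' = 76 00 00 00.
K' ⊕ ipad = 40 36 36 36; K' ⊕ opad = 2a 5c 5c 5c.
Inner hash: sum = 64+54+54+54+89 = 315; mod 256 = 59 → 3b.
Outer hash (recomputed tag): sum = 42+92+92+92+59 = 377; mod 256 = 121 → 79.
Recomputed tag = 79; claimed = 79 → match.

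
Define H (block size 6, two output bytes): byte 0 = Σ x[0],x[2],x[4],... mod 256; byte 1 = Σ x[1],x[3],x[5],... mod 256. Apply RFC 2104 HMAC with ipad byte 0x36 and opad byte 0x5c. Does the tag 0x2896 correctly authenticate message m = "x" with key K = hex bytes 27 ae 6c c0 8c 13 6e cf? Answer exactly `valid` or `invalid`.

valid

Key hex bytes 27 ae 6c c0 8c 13 6e cf is 8 bytes > B = 6, so hash it first: H(key) = 8d 50, then zero-pad to 6 bytes: K' = 8d 50 00 00 00 00.
K' ⊕ ipad = bb 66 36 36 36 36; K' ⊕ opad = d1 0c 5c 5c 5c 5c.
Inner hash: even-index sum = 415 mod 256 = 159; odd-index sum = 210 mod 256 = 210 → 9f d2.
Outer hash (recomputed tag): even-index sum = 552 mod 256 = 40; odd-index sum = 406 mod 256 = 150 → 28 96.
Recomputed tag = 2896; claimed = 2896 → match.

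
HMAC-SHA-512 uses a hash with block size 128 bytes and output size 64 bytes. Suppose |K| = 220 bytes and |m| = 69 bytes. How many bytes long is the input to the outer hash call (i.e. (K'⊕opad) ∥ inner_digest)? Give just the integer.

Key is 220 > 128 bytes, so it is hashed to 64 bytes then zero-padded to 128: |K'| = 128.
Outer input = (K'⊕opad) ∥ H(inner) → 128 + 64 = 192 bytes.

192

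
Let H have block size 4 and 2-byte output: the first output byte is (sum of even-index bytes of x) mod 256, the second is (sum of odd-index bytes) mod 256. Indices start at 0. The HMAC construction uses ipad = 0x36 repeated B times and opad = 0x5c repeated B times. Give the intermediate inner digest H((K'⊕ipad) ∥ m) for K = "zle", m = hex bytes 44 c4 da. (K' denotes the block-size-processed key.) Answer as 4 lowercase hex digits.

Key "zle" = 7a 6c 65 is 3 bytes ≤ B = 4; zero-pad to 4 bytes: K' = 7a 6c 65 00.
K' ⊕ ipad = 4c 5a 53 36.
Inner input = 4c 5a 53 36 ∥ 44 c4 da.
Inner hash: even-index sum = 445 mod 256 = 189; odd-index sum = 340 mod 256 = 84 → bd 54.

bd54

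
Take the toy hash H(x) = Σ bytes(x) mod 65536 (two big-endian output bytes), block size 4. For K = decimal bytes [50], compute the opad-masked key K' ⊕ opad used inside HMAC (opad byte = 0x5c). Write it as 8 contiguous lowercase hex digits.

Key decimal bytes [50] = 32 is 1 byte ≤ B = 4; zero-pad to 4 bytes: K' = 32 00 00 00.
XOR each byte with 0x5c: 32⊕5c=6e, 00⊕5c=5c, 00⊕5c=5c, 00⊕5c=5c.

6e5c5c5c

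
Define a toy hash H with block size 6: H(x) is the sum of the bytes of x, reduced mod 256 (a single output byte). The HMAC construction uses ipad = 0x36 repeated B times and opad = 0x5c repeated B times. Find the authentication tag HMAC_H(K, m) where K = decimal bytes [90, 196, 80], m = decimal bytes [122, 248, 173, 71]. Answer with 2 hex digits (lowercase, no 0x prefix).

8a

Key decimal bytes [90, 196, 80] = 5a c4 50 is 3 bytes ≤ B = 6; zero-pad to 6 bytes: K' = 5a c4 50 00 00 00.
K' ⊕ ipad = 6c f2 66 36 36 36.  K' ⊕ opad = 06 98 0c 5c 5c 5c.
Inner input = (K'⊕ipad) ∥ m = 6c f2 66 36 36 36 ∥ 7a f8 ad 47.
Inner hash: sum = 108+242+102+54+54+54+122+248+173+71 = 1228; mod 256 = 204 → cc.
Outer input = (K'⊕opad) ∥ inner = 06 98 0c 5c 5c 5c ∥ cc.
Outer hash (tag): sum = 6+152+12+92+92+92+204 = 650; mod 256 = 138 → 8a.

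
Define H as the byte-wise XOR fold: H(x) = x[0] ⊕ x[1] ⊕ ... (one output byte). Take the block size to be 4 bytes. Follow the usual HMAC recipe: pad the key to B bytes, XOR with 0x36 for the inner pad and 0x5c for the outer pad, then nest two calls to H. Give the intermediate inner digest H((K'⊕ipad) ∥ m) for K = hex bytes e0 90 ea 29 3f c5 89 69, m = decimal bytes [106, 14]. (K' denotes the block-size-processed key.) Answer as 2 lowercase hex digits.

cd

Key hex bytes e0 90 ea 29 3f c5 89 69 is 8 bytes > B = 4, so hash it first: H(key) = a9, then zero-pad to 4 bytes: K' = a9 00 00 00.
K' ⊕ ipad = 9f 36 36 36.
Inner input = 9f 36 36 36 ∥ 6a 0e.
Inner hash: XOR 9f⊕36⊕36⊕36⊕6a⊕0e = cd.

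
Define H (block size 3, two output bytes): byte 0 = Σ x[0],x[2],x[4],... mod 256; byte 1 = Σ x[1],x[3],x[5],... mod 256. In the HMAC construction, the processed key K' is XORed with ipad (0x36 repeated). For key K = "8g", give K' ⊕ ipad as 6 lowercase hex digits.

0e5136

Key "8g" = 38 67 is 2 bytes ≤ B = 3; zero-pad to 3 bytes: K' = 38 67 00.
XOR each byte with 0x36: 38⊕36=0e, 67⊕36=51, 00⊕36=36.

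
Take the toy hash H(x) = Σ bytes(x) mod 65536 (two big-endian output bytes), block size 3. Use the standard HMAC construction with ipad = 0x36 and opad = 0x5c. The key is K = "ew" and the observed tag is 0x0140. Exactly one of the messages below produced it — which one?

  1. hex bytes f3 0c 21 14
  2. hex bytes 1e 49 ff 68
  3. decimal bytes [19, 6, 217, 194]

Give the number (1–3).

3

Key "ew" = 65 77 is 2 bytes ≤ B = 3; zero-pad to 3 bytes: K' = 65 77 00.
K' ⊕ ipad = 53 41 36; K' ⊕ opad = 39 2b 5c.
m1: inner = H(53 41 36 f3 0c 21 14) = 01 fe; tag = H(39 2b 5c 01 fe) = 01bf
m2: inner = H(53 41 36 1e 49 ff 68) = 02 98; tag = H(39 2b 5c 02 98) = 015a
m3: inner = H(53 41 36 13 06 d9 c2) = 02 7e; tag = H(39 2b 5c 02 7e) = 0140 ← matches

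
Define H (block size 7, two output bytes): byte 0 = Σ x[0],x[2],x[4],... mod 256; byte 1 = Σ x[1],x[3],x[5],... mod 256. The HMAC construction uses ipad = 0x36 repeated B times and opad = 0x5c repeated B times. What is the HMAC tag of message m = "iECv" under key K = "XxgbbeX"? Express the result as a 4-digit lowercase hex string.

22d7

Key "XxgbbeX" = 58 78 67 62 62 65 58 is exactly B = 7 bytes: K' = 58 78 67 62 62 65 58.
K' ⊕ ipad = 6e 4e 51 54 54 53 6e.  K' ⊕ opad = 04 24 3b 3e 3e 39 04.
Inner input = (K'⊕ipad) ∥ m = 6e 4e 51 54 54 53 6e ∥ 69 45 43 76.
Inner hash: even-index sum = 572 mod 256 = 60; odd-index sum = 417 mod 256 = 161 → 3c a1.
Outer input = (K'⊕opad) ∥ inner = 04 24 3b 3e 3e 39 04 ∥ 3c a1.
Outer hash (tag): even-index sum = 290 mod 256 = 34; odd-index sum = 215 mod 256 = 215 → 22 d7.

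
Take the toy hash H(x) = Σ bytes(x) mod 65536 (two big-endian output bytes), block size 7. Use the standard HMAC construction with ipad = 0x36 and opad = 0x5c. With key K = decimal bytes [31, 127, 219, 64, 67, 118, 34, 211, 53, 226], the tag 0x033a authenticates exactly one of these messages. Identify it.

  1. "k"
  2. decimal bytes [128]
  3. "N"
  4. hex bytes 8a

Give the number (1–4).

Key decimal bytes [31, 127, 219, 64, 67, 118, 34, 211, 53, 226] = 1f 7f db 40 43 76 22 d3 35 e2 is 10 bytes > B = 7, so hash it first: H(key) = 04 7e, then zero-pad to 7 bytes: K' = 04 7e 00 00 00 00 00.
K' ⊕ ipad = 32 48 36 36 36 36 36; K' ⊕ opad = 58 22 5c 5c 5c 5c 5c.
m1: inner = H(32 48 36 36 36 36 36 6b) = 01 f3; tag = H(58 22 5c 5c 5c 5c 5c 01 f3) = 033a ← matches
m2: inner = H(32 48 36 36 36 36 36 80) = 02 08; tag = H(58 22 5c 5c 5c 5c 5c 02 08) = 0250
m3: inner = H(32 48 36 36 36 36 36 4e) = 01 d6; tag = H(58 22 5c 5c 5c 5c 5c 01 d6) = 031d
m4: inner = H(32 48 36 36 36 36 36 8a) = 02 12; tag = H(58 22 5c 5c 5c 5c 5c 02 12) = 025a

1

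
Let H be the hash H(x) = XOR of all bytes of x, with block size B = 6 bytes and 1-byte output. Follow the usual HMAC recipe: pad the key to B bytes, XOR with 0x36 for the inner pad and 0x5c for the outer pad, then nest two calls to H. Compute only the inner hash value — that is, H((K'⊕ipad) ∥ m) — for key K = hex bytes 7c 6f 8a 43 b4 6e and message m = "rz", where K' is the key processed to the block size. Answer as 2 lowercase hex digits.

Key hex bytes 7c 6f 8a 43 b4 6e is exactly B = 6 bytes: K' = 7c 6f 8a 43 b4 6e.
K' ⊕ ipad = 4a 59 bc 75 82 58.
Inner input = 4a 59 bc 75 82 58 ∥ 72 7a.
Inner hash: XOR 4a⊕59⊕bc⊕75⊕82⊕58⊕72⊕7a = 08.

08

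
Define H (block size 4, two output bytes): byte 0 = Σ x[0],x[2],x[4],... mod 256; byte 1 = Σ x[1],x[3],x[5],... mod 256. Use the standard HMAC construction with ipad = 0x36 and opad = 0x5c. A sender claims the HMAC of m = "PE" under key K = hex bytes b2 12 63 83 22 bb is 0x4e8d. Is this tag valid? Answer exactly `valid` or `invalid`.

invalid

Key hex bytes b2 12 63 83 22 bb is 6 bytes > B = 4, so hash it first: H(key) = 37 50, then zero-pad to 4 bytes: K' = 37 50 00 00.
K' ⊕ ipad = 01 66 36 36; K' ⊕ opad = 6b 0c 5c 5c.
Inner hash: even-index sum = 135 mod 256 = 135; odd-index sum = 225 mod 256 = 225 → 87 e1.
Outer hash (recomputed tag): even-index sum = 334 mod 256 = 78; odd-index sum = 329 mod 256 = 73 → 4e 49.
Recomputed tag = 4e49; claimed = 4e8d → mismatch.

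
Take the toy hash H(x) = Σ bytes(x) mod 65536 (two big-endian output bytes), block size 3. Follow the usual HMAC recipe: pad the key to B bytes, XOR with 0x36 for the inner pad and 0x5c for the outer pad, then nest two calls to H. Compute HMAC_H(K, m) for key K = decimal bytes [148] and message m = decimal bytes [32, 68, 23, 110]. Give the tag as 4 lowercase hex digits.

0278

Key decimal bytes [148] = 94 is 1 byte ≤ B = 3; zero-pad to 3 bytes: K' = 94 00 00.
K' ⊕ ipad = a2 36 36.  K' ⊕ opad = c8 5c 5c.
Inner input = (K'⊕ipad) ∥ m = a2 36 36 ∥ 20 44 17 6e.
Inner hash: sum = 162+54+54+32+68+23+110 = 503 → 01 f7.
Outer input = (K'⊕opad) ∥ inner = c8 5c 5c ∥ 01 f7.
Outer hash (tag): sum = 200+92+92+1+247 = 632 → 02 78.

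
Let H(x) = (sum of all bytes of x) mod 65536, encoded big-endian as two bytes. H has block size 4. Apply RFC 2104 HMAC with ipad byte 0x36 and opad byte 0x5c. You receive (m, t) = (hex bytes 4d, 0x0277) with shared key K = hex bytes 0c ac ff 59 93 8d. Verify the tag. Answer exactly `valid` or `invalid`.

valid

Key hex bytes 0c ac ff 59 93 8d is 6 bytes > B = 4, so hash it first: H(key) = 03 30, then zero-pad to 4 bytes: K' = 03 30 00 00.
K' ⊕ ipad = 35 06 36 36; K' ⊕ opad = 5f 6c 5c 5c.
Inner hash: sum = 53+6+54+54+77 = 244 → 00 f4.
Outer hash (recomputed tag): sum = 95+108+92+92+0+244 = 631 → 02 77.
Recomputed tag = 0277; claimed = 0277 → match.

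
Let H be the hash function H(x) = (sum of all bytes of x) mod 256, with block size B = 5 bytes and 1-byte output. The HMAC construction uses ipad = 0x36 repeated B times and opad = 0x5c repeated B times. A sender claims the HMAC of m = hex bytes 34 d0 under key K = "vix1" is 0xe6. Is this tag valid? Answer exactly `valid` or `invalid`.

invalid

Key "vix1" = 76 69 78 31 is 4 bytes ≤ B = 5; zero-pad to 5 bytes: K' = 76 69 78 31 00.
K' ⊕ ipad = 40 5f 4e 07 36; K' ⊕ opad = 2a 35 24 6d 5c.
Inner hash: sum = 64+95+78+7+54+52+208 = 558; mod 256 = 46 → 2e.
Outer hash (recomputed tag): sum = 42+53+36+109+92+46 = 378; mod 256 = 122 → 7a.
Recomputed tag = 7a; claimed = e6 → mismatch.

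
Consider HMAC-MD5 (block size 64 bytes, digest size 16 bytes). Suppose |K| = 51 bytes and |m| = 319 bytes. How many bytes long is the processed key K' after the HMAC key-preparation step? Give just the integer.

64

Key is 51 ≤ 64 bytes, zero-padded: |K'| = 64.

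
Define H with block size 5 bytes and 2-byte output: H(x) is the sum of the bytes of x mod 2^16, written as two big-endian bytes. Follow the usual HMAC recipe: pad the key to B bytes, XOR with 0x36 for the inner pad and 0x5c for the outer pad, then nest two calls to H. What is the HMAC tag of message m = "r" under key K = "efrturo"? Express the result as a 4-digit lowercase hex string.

0249

Key "efrturo" = 65 66 72 74 75 72 6f is 7 bytes > B = 5, so hash it first: H(key) = 03 07, then zero-pad to 5 bytes: K' = 03 07 00 00 00.
K' ⊕ ipad = 35 31 36 36 36.  K' ⊕ opad = 5f 5b 5c 5c 5c.
Inner input = (K'⊕ipad) ∥ m = 35 31 36 36 36 ∥ 72.
Inner hash: sum = 53+49+54+54+54+114 = 378 → 01 7a.
Outer input = (K'⊕opad) ∥ inner = 5f 5b 5c 5c 5c ∥ 01 7a.
Outer hash (tag): sum = 95+91+92+92+92+1+122 = 585 → 02 49.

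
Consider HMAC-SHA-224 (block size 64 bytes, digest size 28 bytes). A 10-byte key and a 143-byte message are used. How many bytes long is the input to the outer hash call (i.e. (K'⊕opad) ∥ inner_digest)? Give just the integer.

Key is 10 ≤ 64 bytes, zero-padded: |K'| = 64.
Outer input = (K'⊕opad) ∥ H(inner) → 64 + 28 = 92 bytes.

92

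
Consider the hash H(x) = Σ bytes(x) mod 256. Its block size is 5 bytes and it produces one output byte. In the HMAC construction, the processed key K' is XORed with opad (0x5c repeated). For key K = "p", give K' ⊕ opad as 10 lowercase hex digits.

2c5c5c5c5c

Key "p" = 70 is 1 byte ≤ B = 5; zero-pad to 5 bytes: K' = 70 00 00 00 00.
XOR each byte with 0x5c: 70⊕5c=2c, 00⊕5c=5c, 00⊕5c=5c, 00⊕5c=5c, 00⊕5c=5c.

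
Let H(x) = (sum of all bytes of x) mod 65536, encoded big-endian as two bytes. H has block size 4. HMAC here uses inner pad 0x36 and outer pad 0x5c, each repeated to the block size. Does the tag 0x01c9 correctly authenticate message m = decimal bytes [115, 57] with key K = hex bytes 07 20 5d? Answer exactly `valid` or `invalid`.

valid

Key hex bytes 07 20 5d is 3 bytes ≤ B = 4; zero-pad to 4 bytes: K' = 07 20 5d 00.
K' ⊕ ipad = 31 16 6b 36; K' ⊕ opad = 5b 7c 01 5c.
Inner hash: sum = 49+22+107+54+115+57 = 404 → 01 94.
Outer hash (recomputed tag): sum = 91+124+1+92+1+148 = 457 → 01 c9.
Recomputed tag = 01c9; claimed = 01c9 → match.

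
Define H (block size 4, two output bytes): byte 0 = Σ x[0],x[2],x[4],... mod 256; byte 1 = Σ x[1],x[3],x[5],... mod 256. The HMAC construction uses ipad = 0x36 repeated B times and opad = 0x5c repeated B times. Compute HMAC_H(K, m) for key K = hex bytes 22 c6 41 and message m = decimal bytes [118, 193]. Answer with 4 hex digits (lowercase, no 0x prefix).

Key hex bytes 22 c6 41 is 3 bytes ≤ B = 4; zero-pad to 4 bytes: K' = 22 c6 41 00.
K' ⊕ ipad = 14 f0 77 36.  K' ⊕ opad = 7e 9a 1d 5c.
Inner input = (K'⊕ipad) ∥ m = 14 f0 77 36 ∥ 76 c1.
Inner hash: even-index sum = 257 mod 256 = 1; odd-index sum = 487 mod 256 = 231 → 01 e7.
Outer input = (K'⊕opad) ∥ inner = 7e 9a 1d 5c ∥ 01 e7.
Outer hash (tag): even-index sum = 156 mod 256 = 156; odd-index sum = 477 mod 256 = 221 → 9c dd.

9cdd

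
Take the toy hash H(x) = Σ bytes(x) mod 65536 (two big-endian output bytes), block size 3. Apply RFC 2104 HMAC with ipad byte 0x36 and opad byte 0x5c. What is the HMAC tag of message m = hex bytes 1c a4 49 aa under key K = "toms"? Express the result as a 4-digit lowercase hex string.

Key "toms" = 74 6f 6d 73 is 4 bytes > B = 3, so hash it first: H(key) = 01 c3, then zero-pad to 3 bytes: K' = 01 c3 00.
K' ⊕ ipad = 37 f5 36.  K' ⊕ opad = 5d 9f 5c.
Inner input = (K'⊕ipad) ∥ m = 37 f5 36 ∥ 1c a4 49 aa.
Inner hash: sum = 55+245+54+28+164+73+170 = 789 → 03 15.
Outer input = (K'⊕opad) ∥ inner = 5d 9f 5c ∥ 03 15.
Outer hash (tag): sum = 93+159+92+3+21 = 368 → 01 70.

0170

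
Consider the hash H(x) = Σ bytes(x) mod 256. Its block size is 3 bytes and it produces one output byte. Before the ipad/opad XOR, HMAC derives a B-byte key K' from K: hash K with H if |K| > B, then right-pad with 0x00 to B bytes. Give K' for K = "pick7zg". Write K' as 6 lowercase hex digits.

|K| = 7 > B = 3, so first hash the key.
H(K): sum = 112+105+99+107+55+122+103 = 703; mod 256 = 191 → bf.
Zero-pad H(K) = bf to 3 bytes: K' = bf 00 00.

bf0000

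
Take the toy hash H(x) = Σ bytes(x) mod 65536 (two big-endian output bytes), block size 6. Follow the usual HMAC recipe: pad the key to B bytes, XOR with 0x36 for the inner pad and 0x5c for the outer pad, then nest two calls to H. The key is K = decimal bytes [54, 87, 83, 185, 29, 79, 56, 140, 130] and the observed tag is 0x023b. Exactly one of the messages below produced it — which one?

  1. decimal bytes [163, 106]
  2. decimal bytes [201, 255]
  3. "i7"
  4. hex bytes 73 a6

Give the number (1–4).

Key decimal bytes [54, 87, 83, 185, 29, 79, 56, 140, 130] = 36 57 53 b9 1d 4f 38 8c 82 is 9 bytes > B = 6, so hash it first: H(key) = 03 4b, then zero-pad to 6 bytes: K' = 03 4b 00 00 00 00.
K' ⊕ ipad = 35 7d 36 36 36 36; K' ⊕ opad = 5f 17 5c 5c 5c 5c.
m1: inner = H(35 7d 36 36 36 36 a3 6a) = 02 97; tag = H(5f 17 5c 5c 5c 5c 02 97) = 027f
m2: inner = H(35 7d 36 36 36 36 c9 ff) = 03 52; tag = H(5f 17 5c 5c 5c 5c 03 52) = 023b ← matches
m3: inner = H(35 7d 36 36 36 36 69 37) = 02 2a; tag = H(5f 17 5c 5c 5c 5c 02 2a) = 0212
m4: inner = H(35 7d 36 36 36 36 73 a6) = 02 a3; tag = H(5f 17 5c 5c 5c 5c 02 a3) = 028b

2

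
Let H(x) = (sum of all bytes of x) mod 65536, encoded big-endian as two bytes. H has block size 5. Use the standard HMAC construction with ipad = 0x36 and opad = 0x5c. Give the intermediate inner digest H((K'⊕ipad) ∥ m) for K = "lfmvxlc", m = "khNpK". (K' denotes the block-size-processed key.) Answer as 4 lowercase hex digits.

Key "lfmvxlc" = 6c 66 6d 76 78 6c 63 is 7 bytes > B = 5, so hash it first: H(key) = 02 fc, then zero-pad to 5 bytes: K' = 02 fc 00 00 00.
K' ⊕ ipad = 34 ca 36 36 36.
Inner input = 34 ca 36 36 36 ∥ 6b 68 4e 70 4b.
Inner hash: sum = 52+202+54+54+54+107+104+78+112+75 = 892 → 03 7c.

037c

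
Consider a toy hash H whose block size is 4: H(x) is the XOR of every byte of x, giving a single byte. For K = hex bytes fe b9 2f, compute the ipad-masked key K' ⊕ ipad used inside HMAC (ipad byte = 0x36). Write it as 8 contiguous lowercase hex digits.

c88f1936

Key hex bytes fe b9 2f is 3 bytes ≤ B = 4; zero-pad to 4 bytes: K' = fe b9 2f 00.
XOR each byte with 0x36: fe⊕36=c8, b9⊕36=8f, 2f⊕36=19, 00⊕36=36.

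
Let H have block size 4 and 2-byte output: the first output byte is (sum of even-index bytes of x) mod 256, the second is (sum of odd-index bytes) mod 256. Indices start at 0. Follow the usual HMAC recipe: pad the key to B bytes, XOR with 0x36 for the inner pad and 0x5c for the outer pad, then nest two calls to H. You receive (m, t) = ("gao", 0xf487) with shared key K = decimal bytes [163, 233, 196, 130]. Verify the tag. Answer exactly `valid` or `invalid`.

Key decimal bytes [163, 233, 196, 130] = a3 e9 c4 82 is exactly B = 4 bytes: K' = a3 e9 c4 82.
K' ⊕ ipad = 95 df f2 b4; K' ⊕ opad = ff b5 98 de.
Inner hash: even-index sum = 605 mod 256 = 93; odd-index sum = 500 mod 256 = 244 → 5d f4.
Outer hash (recomputed tag): even-index sum = 500 mod 256 = 244; odd-index sum = 647 mod 256 = 135 → f4 87.
Recomputed tag = f487; claimed = f487 → match.

valid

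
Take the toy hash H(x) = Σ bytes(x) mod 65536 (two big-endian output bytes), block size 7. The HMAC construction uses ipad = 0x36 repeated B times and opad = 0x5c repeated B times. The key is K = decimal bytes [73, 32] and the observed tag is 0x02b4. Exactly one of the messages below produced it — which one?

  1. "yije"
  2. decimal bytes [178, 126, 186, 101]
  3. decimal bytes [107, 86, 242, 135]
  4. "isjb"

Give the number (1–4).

Key decimal bytes [73, 32] = 49 20 is 2 bytes ≤ B = 7; zero-pad to 7 bytes: K' = 49 20 00 00 00 00 00.
K' ⊕ ipad = 7f 16 36 36 36 36 36; K' ⊕ opad = 15 7c 5c 5c 5c 5c 5c.
m1: inner = H(7f 16 36 36 36 36 36 79 69 6a 65) = 03 54; tag = H(15 7c 5c 5c 5c 5c 5c 03 54) = 02b4 ← matches
m2: inner = H(7f 16 36 36 36 36 36 b2 7e ba 65) = 03 f2; tag = H(15 7c 5c 5c 5c 5c 5c 03 f2) = 0352
m3: inner = H(7f 16 36 36 36 36 36 6b 56 f2 87) = 03 dd; tag = H(15 7c 5c 5c 5c 5c 5c 03 dd) = 033d
m4: inner = H(7f 16 36 36 36 36 36 69 73 6a 62) = 03 4b; tag = H(15 7c 5c 5c 5c 5c 5c 03 4b) = 02ab

1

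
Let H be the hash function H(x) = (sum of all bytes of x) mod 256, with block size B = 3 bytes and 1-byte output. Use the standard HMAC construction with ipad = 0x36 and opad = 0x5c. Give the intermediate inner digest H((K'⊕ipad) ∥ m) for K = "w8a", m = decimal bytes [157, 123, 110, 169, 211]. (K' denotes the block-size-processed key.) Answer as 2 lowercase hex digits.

Key "w8a" = 77 38 61 is exactly B = 3 bytes: K' = 77 38 61.
K' ⊕ ipad = 41 0e 57.
Inner input = 41 0e 57 ∥ 9d 7b 6e a9 d3.
Inner hash: sum = 65+14+87+157+123+110+169+211 = 936; mod 256 = 168 → a8.

a8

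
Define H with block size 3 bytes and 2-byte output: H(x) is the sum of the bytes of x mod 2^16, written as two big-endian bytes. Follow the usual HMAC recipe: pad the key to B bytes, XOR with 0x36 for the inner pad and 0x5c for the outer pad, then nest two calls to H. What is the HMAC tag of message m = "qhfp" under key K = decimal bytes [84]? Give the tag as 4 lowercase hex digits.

013f

Key decimal bytes [84] = 54 is 1 byte ≤ B = 3; zero-pad to 3 bytes: K' = 54 00 00.
K' ⊕ ipad = 62 36 36.  K' ⊕ opad = 08 5c 5c.
Inner input = (K'⊕ipad) ∥ m = 62 36 36 ∥ 71 68 66 70.
Inner hash: sum = 98+54+54+113+104+102+112 = 637 → 02 7d.
Outer input = (K'⊕opad) ∥ inner = 08 5c 5c ∥ 02 7d.
Outer hash (tag): sum = 8+92+92+2+125 = 319 → 01 3f.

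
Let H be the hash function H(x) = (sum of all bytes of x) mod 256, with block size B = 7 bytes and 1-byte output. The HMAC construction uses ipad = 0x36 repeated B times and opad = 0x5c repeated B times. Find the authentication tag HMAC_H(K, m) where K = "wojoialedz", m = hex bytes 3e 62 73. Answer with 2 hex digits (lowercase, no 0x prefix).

f1

Key "wojoialedz" = 77 6f 6a 6f 69 61 6c 65 64 7a is 10 bytes > B = 7, so hash it first: H(key) = 38, then zero-pad to 7 bytes: K' = 38 00 00 00 00 00 00.
K' ⊕ ipad = 0e 36 36 36 36 36 36.  K' ⊕ opad = 64 5c 5c 5c 5c 5c 5c.
Inner input = (K'⊕ipad) ∥ m = 0e 36 36 36 36 36 36 ∥ 3e 62 73.
Inner hash: sum = 14+54+54+54+54+54+54+62+98+115 = 613; mod 256 = 101 → 65.
Outer input = (K'⊕opad) ∥ inner = 64 5c 5c 5c 5c 5c 5c ∥ 65.
Outer hash (tag): sum = 100+92+92+92+92+92+92+101 = 753; mod 256 = 241 → f1.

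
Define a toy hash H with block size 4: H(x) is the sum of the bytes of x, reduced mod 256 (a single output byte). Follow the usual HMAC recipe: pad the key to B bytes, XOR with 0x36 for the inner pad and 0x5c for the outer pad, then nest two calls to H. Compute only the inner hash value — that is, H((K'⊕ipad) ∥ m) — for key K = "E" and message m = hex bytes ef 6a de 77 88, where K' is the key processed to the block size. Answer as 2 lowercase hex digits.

Key "E" = 45 is 1 byte ≤ B = 4; zero-pad to 4 bytes: K' = 45 00 00 00.
K' ⊕ ipad = 73 36 36 36.
Inner input = 73 36 36 36 ∥ ef 6a de 77 88.
Inner hash: sum = 115+54+54+54+239+106+222+119+136 = 1099; mod 256 = 75 → 4b.

4b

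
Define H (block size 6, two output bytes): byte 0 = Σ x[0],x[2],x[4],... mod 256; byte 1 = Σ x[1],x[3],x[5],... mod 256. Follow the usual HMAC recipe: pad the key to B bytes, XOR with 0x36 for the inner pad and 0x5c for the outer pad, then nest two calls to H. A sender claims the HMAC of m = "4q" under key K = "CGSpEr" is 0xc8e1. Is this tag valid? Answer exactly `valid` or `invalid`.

Key "CGSpEr" = 43 47 53 70 45 72 is exactly B = 6 bytes: K' = 43 47 53 70 45 72.
K' ⊕ ipad = 75 71 65 46 73 44; K' ⊕ opad = 1f 1b 0f 2c 19 2e.
Inner hash: even-index sum = 385 mod 256 = 129; odd-index sum = 364 mod 256 = 108 → 81 6c.
Outer hash (recomputed tag): even-index sum = 200 mod 256 = 200; odd-index sum = 225 mod 256 = 225 → c8 e1.
Recomputed tag = c8e1; claimed = c8e1 → match.

valid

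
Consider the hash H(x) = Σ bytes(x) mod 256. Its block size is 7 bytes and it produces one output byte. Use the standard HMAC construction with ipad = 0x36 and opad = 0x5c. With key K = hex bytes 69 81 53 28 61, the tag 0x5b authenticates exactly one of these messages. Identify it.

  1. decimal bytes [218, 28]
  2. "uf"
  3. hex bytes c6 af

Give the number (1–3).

Key hex bytes 69 81 53 28 61 is 5 bytes ≤ B = 7; zero-pad to 7 bytes: K' = 69 81 53 28 61 00 00.
K' ⊕ ipad = 5f b7 65 1e 57 36 36; K' ⊕ opad = 35 dd 0f 74 3d 5c 5c.
m1: inner = H(5f b7 65 1e 57 36 36 da 1c) = 52; tag = H(35 dd 0f 74 3d 5c 5c 52) = dc
m2: inner = H(5f b7 65 1e 57 36 36 75 66) = 37; tag = H(35 dd 0f 74 3d 5c 5c 37) = c1
m3: inner = H(5f b7 65 1e 57 36 36 c6 af) = d1; tag = H(35 dd 0f 74 3d 5c 5c d1) = 5b ← matches

3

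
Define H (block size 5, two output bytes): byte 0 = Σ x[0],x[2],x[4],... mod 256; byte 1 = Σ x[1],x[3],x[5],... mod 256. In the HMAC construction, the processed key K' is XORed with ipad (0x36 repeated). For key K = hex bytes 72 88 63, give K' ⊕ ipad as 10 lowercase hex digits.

44be553636

Key hex bytes 72 88 63 is 3 bytes ≤ B = 5; zero-pad to 5 bytes: K' = 72 88 63 00 00.
XOR each byte with 0x36: 72⊕36=44, 88⊕36=be, 63⊕36=55, 00⊕36=36, 00⊕36=36.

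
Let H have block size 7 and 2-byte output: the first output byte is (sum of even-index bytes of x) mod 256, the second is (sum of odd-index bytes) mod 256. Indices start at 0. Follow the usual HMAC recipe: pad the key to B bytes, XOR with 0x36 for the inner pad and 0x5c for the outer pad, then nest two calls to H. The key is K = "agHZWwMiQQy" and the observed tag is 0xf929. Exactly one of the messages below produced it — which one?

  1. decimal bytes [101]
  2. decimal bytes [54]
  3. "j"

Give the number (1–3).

3

Key "agHZWwMiQQy" = 61 67 48 5a 57 77 4d 69 51 51 79 is 11 bytes > B = 7, so hash it first: H(key) = 17 f2, then zero-pad to 7 bytes: K' = 17 f2 00 00 00 00 00.
K' ⊕ ipad = 21 c4 36 36 36 36 36; K' ⊕ opad = 4b ae 5c 5c 5c 5c 5c.
m1: inner = H(21 c4 36 36 36 36 36 65) = c3 95; tag = H(4b ae 5c 5c 5c 5c 5c c3 95) = f429
m2: inner = H(21 c4 36 36 36 36 36 36) = c3 66; tag = H(4b ae 5c 5c 5c 5c 5c c3 66) = c529
m3: inner = H(21 c4 36 36 36 36 36 6a) = c3 9a; tag = H(4b ae 5c 5c 5c 5c 5c c3 9a) = f929 ← matches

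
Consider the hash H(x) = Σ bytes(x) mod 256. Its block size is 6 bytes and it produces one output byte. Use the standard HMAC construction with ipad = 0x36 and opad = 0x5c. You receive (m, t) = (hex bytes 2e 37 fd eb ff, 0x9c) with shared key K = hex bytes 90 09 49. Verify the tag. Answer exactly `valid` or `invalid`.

valid

Key hex bytes 90 09 49 is 3 bytes ≤ B = 6; zero-pad to 6 bytes: K' = 90 09 49 00 00 00.
K' ⊕ ipad = a6 3f 7f 36 36 36; K' ⊕ opad = cc 55 15 5c 5c 5c.
Inner hash: sum = 166+63+127+54+54+54+46+55+253+235+255 = 1362; mod 256 = 82 → 52.
Outer hash (recomputed tag): sum = 204+85+21+92+92+92+82 = 668; mod 256 = 156 → 9c.
Recomputed tag = 9c; claimed = 9c → match.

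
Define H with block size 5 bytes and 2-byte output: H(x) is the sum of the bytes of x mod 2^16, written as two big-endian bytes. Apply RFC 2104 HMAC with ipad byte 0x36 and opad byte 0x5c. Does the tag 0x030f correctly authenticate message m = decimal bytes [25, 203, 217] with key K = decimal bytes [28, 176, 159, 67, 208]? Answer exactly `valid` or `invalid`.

Key decimal bytes [28, 176, 159, 67, 208] = 1c b0 9f 43 d0 is exactly B = 5 bytes: K' = 1c b0 9f 43 d0.
K' ⊕ ipad = 2a 86 a9 75 e6; K' ⊕ opad = 40 ec c3 1f 8c.
Inner hash: sum = 42+134+169+117+230+25+203+217 = 1137 → 04 71.
Outer hash (recomputed tag): sum = 64+236+195+31+140+4+113 = 783 → 03 0f.
Recomputed tag = 030f; claimed = 030f → match.

valid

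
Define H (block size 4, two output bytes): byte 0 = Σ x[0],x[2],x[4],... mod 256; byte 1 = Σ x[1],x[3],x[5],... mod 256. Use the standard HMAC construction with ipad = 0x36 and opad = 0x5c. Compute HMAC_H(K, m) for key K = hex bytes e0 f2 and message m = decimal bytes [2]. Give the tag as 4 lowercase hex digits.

2604

Key hex bytes e0 f2 is 2 bytes ≤ B = 4; zero-pad to 4 bytes: K' = e0 f2 00 00.
K' ⊕ ipad = d6 c4 36 36.  K' ⊕ opad = bc ae 5c 5c.
Inner input = (K'⊕ipad) ∥ m = d6 c4 36 36 ∥ 02.
Inner hash: even-index sum = 270 mod 256 = 14; odd-index sum = 250 mod 256 = 250 → 0e fa.
Outer input = (K'⊕opad) ∥ inner = bc ae 5c 5c ∥ 0e fa.
Outer hash (tag): even-index sum = 294 mod 256 = 38; odd-index sum = 516 mod 256 = 4 → 26 04.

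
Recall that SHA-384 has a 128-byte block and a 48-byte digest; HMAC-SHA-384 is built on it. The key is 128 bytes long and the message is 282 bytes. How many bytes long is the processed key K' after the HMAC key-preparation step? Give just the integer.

128

Key is 128 ≤ 128 bytes, zero-padded: |K'| = 128.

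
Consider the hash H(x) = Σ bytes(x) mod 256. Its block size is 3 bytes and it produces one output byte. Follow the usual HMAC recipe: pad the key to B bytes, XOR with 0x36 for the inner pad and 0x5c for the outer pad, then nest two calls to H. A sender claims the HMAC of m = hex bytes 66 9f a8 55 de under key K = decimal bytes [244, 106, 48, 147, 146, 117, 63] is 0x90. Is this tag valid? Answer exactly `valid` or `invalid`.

Key decimal bytes [244, 106, 48, 147, 146, 117, 63] = f4 6a 30 93 92 75 3f is 7 bytes > B = 3, so hash it first: H(key) = 67, then zero-pad to 3 bytes: K' = 67 00 00.
K' ⊕ ipad = 51 36 36; K' ⊕ opad = 3b 5c 5c.
Inner hash: sum = 81+54+54+102+159+168+85+222 = 925; mod 256 = 157 → 9d.
Outer hash (recomputed tag): sum = 59+92+92+157 = 400; mod 256 = 144 → 90.
Recomputed tag = 90; claimed = 90 → match.

valid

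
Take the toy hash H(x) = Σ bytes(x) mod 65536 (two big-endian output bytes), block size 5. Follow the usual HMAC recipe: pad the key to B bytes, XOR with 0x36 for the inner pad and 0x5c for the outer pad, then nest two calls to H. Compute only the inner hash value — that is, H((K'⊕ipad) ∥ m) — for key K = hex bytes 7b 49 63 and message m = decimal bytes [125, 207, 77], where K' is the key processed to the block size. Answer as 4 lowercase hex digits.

0326

Key hex bytes 7b 49 63 is 3 bytes ≤ B = 5; zero-pad to 5 bytes: K' = 7b 49 63 00 00.
K' ⊕ ipad = 4d 7f 55 36 36.
Inner input = 4d 7f 55 36 36 ∥ 7d cf 4d.
Inner hash: sum = 77+127+85+54+54+125+207+77 = 806 → 03 26.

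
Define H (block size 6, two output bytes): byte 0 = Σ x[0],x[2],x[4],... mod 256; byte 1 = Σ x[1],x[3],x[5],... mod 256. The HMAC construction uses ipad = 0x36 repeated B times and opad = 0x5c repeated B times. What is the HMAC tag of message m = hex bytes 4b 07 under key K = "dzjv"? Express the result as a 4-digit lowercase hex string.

f975

Key "dzjv" = 64 7a 6a 76 is 4 bytes ≤ B = 6; zero-pad to 6 bytes: K' = 64 7a 6a 76 00 00.
K' ⊕ ipad = 52 4c 5c 40 36 36.  K' ⊕ opad = 38 26 36 2a 5c 5c.
Inner input = (K'⊕ipad) ∥ m = 52 4c 5c 40 36 36 ∥ 4b 07.
Inner hash: even-index sum = 303 mod 256 = 47; odd-index sum = 201 mod 256 = 201 → 2f c9.
Outer input = (K'⊕opad) ∥ inner = 38 26 36 2a 5c 5c ∥ 2f c9.
Outer hash (tag): even-index sum = 249 mod 256 = 249; odd-index sum = 373 mod 256 = 117 → f9 75.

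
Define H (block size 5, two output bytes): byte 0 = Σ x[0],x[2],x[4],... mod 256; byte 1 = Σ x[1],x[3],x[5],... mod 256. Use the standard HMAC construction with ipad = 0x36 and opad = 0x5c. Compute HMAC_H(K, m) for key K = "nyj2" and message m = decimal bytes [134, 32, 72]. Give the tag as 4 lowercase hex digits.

Key "nyj2" = 6e 79 6a 32 is 4 bytes ≤ B = 5; zero-pad to 5 bytes: K' = 6e 79 6a 32 00.
K' ⊕ ipad = 58 4f 5c 04 36.  K' ⊕ opad = 32 25 36 6e 5c.
Inner input = (K'⊕ipad) ∥ m = 58 4f 5c 04 36 ∥ 86 20 48.
Inner hash: even-index sum = 266 mod 256 = 10; odd-index sum = 289 mod 256 = 33 → 0a 21.
Outer input = (K'⊕opad) ∥ inner = 32 25 36 6e 5c ∥ 0a 21.
Outer hash (tag): even-index sum = 229 mod 256 = 229; odd-index sum = 157 mod 256 = 157 → e5 9d.

e59d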